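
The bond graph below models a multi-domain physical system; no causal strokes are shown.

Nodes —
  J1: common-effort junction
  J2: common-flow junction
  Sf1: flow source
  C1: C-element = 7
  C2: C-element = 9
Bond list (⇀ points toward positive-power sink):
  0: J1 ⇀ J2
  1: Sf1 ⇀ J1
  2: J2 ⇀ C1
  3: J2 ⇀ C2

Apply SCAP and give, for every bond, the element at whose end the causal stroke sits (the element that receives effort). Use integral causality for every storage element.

#0 |J1
#1 |Sf1
#2 |J2
#3 |J2

#1 stroke at Sf1  (Sf1: flow source, stroke at near end)
#0 stroke at J1  (J1: last free bond brings effort in)
#2 stroke at J2  (1-jn J2 has f-setter on 0)
#3 stroke at J2  (J2 flow already set via bond 0)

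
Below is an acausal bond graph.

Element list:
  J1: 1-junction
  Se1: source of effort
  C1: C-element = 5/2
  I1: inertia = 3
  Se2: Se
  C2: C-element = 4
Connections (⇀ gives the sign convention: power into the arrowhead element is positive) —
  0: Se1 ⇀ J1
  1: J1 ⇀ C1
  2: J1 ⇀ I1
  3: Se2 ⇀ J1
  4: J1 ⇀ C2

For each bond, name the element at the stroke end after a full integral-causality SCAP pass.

b0 |J1  (source Se1 imposes e)
b3 |J1  (source Se2 imposes e)
b1 |J1  (C1 outputs effort q/C1)
b2 |I1  (I1 integral (f out))
b4 |J1  (J1 flow already set via bond 2)

#0 |J1
#1 |J1
#2 |I1
#3 |J1
#4 |J1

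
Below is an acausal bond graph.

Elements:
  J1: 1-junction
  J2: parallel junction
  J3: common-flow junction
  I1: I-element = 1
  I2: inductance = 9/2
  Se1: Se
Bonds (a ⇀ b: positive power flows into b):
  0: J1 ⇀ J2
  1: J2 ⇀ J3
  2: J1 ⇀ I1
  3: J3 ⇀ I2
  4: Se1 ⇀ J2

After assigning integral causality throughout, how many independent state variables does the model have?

β4 |J2  (source Se1 imposes e)
β0 |J1  (J2: bond 4 brought effort, rest push out)
β1 |J3  (J2 effort already set via bond 4)
β3 |I2  (only one flow-in slot at J3)
β2 |I1  (J1 needs exactly one f-in)

2  (I1, I2 all integral)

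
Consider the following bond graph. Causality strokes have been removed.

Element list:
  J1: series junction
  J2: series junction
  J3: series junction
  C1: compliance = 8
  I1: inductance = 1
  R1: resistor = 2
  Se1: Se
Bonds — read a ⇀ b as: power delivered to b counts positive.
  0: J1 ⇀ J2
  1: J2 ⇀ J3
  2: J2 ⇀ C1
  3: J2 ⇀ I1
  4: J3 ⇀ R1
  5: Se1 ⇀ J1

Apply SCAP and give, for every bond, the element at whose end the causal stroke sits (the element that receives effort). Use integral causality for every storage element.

#5 |J1  (Se1 fixes effort; stroke away)
#0 |J2  (J1 needs exactly one f-in)
#2 |J2  (prefer integral on C1)
#3 |I1  (I1: I, integral causality)
#1 |J2  (J2: bond 3 brought flow, rest push out)
#4 |J3  (1-jn J3 has f-setter on 1)

β0 |J2
β1 |J2
β2 |J2
β3 |I1
β4 |J3
β5 |J1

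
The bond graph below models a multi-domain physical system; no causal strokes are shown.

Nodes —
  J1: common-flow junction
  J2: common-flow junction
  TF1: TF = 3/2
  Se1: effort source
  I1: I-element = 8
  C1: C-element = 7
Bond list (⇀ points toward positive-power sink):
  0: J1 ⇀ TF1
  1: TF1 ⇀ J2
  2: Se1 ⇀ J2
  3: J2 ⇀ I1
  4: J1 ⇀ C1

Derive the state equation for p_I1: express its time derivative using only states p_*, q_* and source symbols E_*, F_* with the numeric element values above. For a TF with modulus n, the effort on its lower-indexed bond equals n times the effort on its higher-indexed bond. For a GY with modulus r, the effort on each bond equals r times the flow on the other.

bond 2 →J2  (source Se1 imposes e)
bond 3 →I1  (prefer integral on I1)
bond 1 →J2  (J2 flow already set via bond 3)
bond 0 →TF1  (TF1: transformer flips bond 1)
bond 4 →J1  (common-f at J1 fixed by 0)

dp_I1/dt = E_Se1 - 2*q_C1/21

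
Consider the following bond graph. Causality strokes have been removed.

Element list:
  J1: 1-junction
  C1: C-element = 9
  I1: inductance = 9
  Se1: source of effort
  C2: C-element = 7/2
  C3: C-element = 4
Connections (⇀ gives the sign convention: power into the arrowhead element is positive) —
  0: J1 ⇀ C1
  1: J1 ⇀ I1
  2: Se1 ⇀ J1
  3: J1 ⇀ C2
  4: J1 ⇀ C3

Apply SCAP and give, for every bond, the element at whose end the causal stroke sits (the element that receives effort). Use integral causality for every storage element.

bond 0 stroke→J1
bond 1 stroke→I1
bond 2 stroke→J1
bond 3 stroke→J1
bond 4 stroke→J1

β2 |J1  (Se1: effort source, stroke at far end)
β0 |J1  (C1 integral (e out))
β1 |I1  (I1 outputs flow p/I1)
β3 |J1  (J1: bond 1 brought flow, rest push out)
β4 |J1  (J1: bond 1 brought flow, rest push out)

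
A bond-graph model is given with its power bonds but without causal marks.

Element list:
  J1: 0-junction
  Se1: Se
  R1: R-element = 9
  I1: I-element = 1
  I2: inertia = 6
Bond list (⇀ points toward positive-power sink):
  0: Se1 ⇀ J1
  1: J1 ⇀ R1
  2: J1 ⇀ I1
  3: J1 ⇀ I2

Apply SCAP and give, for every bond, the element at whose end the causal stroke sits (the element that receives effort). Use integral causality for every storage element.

bond 0 →J1  (Se1 (Se) sets effort on bond)
bond 1 →R1  (common-e at J1 fixed by 0)
bond 2 →I1  (J1: bond 0 brought effort, rest push out)
bond 3 →I2  (common-e at J1 fixed by 0)

#0 |J1
#1 |R1
#2 |I1
#3 |I2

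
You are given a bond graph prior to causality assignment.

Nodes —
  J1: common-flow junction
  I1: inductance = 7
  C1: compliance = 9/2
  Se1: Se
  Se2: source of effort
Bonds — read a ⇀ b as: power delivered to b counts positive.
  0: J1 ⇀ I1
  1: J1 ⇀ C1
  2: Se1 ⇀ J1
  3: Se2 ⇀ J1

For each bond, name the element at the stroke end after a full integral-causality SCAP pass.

#0 stroke→I1
#1 stroke→J1
#2 stroke→J1
#3 stroke→J1

bond 2 →J1  (source Se1 imposes e)
bond 3 →J1  (Se2 fixes effort; stroke away)
bond 0 →I1  (I1 integral (f out))
bond 1 →J1  (J1 flow already set via bond 0)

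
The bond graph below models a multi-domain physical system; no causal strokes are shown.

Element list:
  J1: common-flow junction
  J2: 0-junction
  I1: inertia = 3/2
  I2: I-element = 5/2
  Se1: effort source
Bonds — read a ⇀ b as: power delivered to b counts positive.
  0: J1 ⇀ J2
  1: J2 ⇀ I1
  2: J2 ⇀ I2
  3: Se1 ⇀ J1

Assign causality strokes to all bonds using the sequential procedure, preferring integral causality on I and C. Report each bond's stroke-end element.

bond 3 stroke→J1  (Se1 fixes effort; stroke away)
bond 0 stroke→J2  (only one flow-in slot at J1)
bond 1 stroke→I1  (J2: bond 0 brought effort, rest push out)
bond 2 stroke→I2  (J2 effort already set via bond 0)

β0 stroke at J2
β1 stroke at I1
β2 stroke at I2
β3 stroke at J1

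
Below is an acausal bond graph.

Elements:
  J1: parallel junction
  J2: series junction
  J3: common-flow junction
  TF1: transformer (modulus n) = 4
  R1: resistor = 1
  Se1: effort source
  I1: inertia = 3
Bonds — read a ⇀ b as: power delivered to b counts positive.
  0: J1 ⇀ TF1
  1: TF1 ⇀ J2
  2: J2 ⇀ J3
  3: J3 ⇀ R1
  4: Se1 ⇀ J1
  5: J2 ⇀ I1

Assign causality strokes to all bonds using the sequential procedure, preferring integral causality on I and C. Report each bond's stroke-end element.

bond 0 stroke→TF1
bond 1 stroke→J2
bond 2 stroke→J2
bond 3 stroke→J3
bond 4 stroke→J1
bond 5 stroke→I1

β4 stroke→J1  (Se1 fixes effort; stroke away)
β0 stroke→TF1  (J1 effort already set via bond 4)
β1 stroke→J2  (TF1 one-in-one-out from 0)
β5 stroke→I1  (I1 outputs flow p/I1)
β2 stroke→J2  (J2: bond 5 brought flow, rest push out)
β3 stroke→J3  (J3 flow already set via bond 2)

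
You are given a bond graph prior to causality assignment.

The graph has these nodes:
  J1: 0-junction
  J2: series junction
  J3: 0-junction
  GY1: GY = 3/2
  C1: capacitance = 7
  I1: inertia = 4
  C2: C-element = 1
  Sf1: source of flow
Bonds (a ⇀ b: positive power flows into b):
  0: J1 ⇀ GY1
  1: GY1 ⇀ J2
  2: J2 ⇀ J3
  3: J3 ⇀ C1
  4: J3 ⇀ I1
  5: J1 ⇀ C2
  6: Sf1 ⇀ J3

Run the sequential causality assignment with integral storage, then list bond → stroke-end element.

bond 0 |GY1
bond 1 |GY1
bond 2 |J2
bond 3 |J3
bond 4 |I1
bond 5 |J1
bond 6 |Sf1

#6 |Sf1  (Sf1 (Sf) sets flow on bond)
#3 |J3  (C1 integral (e out))
#2 |J2  (J3: bond 3 brought effort, rest push out)
#4 |I1  (0-jn J3 has e-setter on 3)
#1 |GY1  (J2: last free bond brings flow in)
#0 |GY1  (GY1: gyrator matches bond 1)
#5 |J1  (closing 0-jn rule on J1)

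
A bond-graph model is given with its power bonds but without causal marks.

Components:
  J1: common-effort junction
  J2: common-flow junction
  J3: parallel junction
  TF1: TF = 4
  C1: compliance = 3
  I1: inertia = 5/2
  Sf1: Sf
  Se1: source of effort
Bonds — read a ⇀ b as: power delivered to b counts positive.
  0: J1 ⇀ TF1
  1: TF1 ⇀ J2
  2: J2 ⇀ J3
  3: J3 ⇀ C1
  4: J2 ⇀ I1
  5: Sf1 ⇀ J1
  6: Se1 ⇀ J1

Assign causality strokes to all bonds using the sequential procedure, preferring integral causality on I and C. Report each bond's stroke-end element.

β5 stroke at Sf1  (Sf1 (Sf) sets flow on bond)
β6 stroke at J1  (Se1 fixes effort; stroke away)
β0 stroke at TF1  (0-jn J1 has e-setter on 6)
β1 stroke at J2  (through TF1, causality passes straight; one stroke at TF1)
β3 stroke at J3  (C1: C, integral causality)
β2 stroke at J2  (J3: bond 3 brought effort, rest push out)
β4 stroke at I1  (J2 needs exactly one f-in)

#0 →TF1
#1 →J2
#2 →J2
#3 →J3
#4 →I1
#5 →Sf1
#6 →J1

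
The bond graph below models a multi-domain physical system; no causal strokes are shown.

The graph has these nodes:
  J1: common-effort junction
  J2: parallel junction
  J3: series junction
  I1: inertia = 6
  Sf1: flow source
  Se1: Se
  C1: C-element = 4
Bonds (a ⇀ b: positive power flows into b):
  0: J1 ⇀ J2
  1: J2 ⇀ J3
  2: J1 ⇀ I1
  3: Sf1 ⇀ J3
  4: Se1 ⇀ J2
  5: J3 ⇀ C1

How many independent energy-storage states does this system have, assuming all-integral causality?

2  (C1, I1 all integral)

#3 stroke→Sf1  (Sf1 fixes flow; stroke at Sf1)
#4 stroke→J2  (Se1 fixes effort; stroke away)
#0 stroke→J1  (common-e at J2 fixed by 4)
#1 stroke→J3  (common-e at J2 fixed by 4)
#5 stroke→J3  (1-jn J3 has f-setter on 3)
#2 stroke→I1  (J1: bond 0 brought effort, rest push out)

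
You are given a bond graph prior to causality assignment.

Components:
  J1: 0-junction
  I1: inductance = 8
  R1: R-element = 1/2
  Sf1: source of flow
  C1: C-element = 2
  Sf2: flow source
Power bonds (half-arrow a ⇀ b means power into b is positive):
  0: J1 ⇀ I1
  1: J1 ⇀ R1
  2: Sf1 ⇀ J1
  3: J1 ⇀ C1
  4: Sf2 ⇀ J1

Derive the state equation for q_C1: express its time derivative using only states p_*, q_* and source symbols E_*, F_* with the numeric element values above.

b2 stroke→Sf1  (Sf1 (Sf) sets flow on bond)
b4 stroke→Sf2  (Sf2: flow source, stroke at near end)
b0 stroke→I1  (prefer integral on I1)
b3 stroke→J1  (C1: C, integral causality)
b1 stroke→R1  (common-e at J1 fixed by 3)

dq_C1/dt = F_Sf1 + F_Sf2 - p_I1/8 - q_C1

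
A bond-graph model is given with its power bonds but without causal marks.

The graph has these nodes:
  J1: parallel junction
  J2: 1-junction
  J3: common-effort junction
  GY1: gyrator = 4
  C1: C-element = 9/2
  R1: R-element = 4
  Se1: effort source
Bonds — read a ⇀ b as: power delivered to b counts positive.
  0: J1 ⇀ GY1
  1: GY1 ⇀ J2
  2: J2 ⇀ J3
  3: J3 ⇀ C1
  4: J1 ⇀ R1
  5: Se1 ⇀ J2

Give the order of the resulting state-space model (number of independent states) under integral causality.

β5 |J2  (Se1 (Se) sets effort on bond)
β3 |J3  (C1 integral (e out))
β2 |J2  (J3: bond 3 brought effort, rest push out)
β1 |GY1  (J2: last free bond brings flow in)
β0 |GY1  (through GY1, causality inverts; strokes same side of GY1)
β4 |J1  (J1 needs exactly one e-in)

1  (C1 all integral)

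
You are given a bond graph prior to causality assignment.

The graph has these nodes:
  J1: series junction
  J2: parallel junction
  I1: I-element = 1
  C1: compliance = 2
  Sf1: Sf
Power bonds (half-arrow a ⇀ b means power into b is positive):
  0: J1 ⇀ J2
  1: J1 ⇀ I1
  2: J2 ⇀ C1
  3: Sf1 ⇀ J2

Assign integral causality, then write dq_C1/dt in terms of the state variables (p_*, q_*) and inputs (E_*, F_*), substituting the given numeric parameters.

dq_C1/dt = F_Sf1 + p_I1

#3 stroke at Sf1  (Sf1 fixes flow; stroke at Sf1)
#1 stroke at I1  (I1 integral (f out))
#0 stroke at J1  (J1: bond 1 brought flow, rest push out)
#2 stroke at J2  (closing 0-jn rule on J2)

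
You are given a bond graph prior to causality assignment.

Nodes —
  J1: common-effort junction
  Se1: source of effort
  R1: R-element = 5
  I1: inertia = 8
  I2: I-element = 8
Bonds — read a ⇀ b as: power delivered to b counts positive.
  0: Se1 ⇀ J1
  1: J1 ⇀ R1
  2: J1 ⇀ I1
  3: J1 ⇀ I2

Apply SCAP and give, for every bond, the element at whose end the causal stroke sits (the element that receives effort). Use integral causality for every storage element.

#0 stroke→J1  (Se1 fixes effort; stroke away)
#1 stroke→R1  (J1 effort already set via bond 0)
#2 stroke→I1  (0-jn J1 has e-setter on 0)
#3 stroke→I2  (0-jn J1 has e-setter on 0)

#0 stroke→J1
#1 stroke→R1
#2 stroke→I1
#3 stroke→I2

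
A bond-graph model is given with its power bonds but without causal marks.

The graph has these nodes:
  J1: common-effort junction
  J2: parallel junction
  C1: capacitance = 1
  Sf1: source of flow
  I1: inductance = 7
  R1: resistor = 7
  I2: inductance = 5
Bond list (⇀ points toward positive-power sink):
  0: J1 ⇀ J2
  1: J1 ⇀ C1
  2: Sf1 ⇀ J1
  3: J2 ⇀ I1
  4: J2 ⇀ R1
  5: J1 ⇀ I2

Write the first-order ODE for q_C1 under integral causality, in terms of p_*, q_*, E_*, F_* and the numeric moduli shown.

dq_C1/dt = F_Sf1 - p_I1/7 - p_I2/5 - q_C1/7

#2 |Sf1  (Sf1: flow source, stroke at near end)
#1 |J1  (C1: C, integral causality)
#0 |J2  (J1 effort already set via bond 1)
#5 |I2  (common-e at J1 fixed by 1)
#3 |I1  (J2: bond 0 brought effort, rest push out)
#4 |R1  (J2: bond 0 brought effort, rest push out)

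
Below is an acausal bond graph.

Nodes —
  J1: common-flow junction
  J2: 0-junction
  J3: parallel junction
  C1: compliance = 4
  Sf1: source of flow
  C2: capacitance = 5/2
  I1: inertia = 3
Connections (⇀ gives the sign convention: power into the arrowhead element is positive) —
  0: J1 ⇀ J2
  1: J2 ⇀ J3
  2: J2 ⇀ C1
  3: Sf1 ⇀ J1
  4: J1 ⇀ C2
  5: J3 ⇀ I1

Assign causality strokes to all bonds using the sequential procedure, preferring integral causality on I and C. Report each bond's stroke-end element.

β3 →Sf1  (Sf1 fixes flow; stroke at Sf1)
β0 →J1  (1-jn J1 has f-setter on 3)
β4 →J1  (1-jn J1 has f-setter on 3)
β2 →J2  (prefer integral on C1)
β1 →J3  (J2: bond 2 brought effort, rest push out)
β5 →I1  (J3: bond 1 brought effort, rest push out)

β0 stroke at J1
β1 stroke at J3
β2 stroke at J2
β3 stroke at Sf1
β4 stroke at J1
β5 stroke at I1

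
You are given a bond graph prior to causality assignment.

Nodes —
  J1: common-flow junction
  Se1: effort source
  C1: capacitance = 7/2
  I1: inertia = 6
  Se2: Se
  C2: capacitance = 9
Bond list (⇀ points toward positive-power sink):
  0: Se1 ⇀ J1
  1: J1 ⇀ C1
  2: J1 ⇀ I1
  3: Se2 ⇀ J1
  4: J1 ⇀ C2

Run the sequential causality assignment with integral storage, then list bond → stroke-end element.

bond 0 →J1  (Se1 (Se) sets effort on bond)
bond 3 →J1  (Se2 fixes effort; stroke away)
bond 1 →J1  (C1 outputs effort q/C1)
bond 2 →I1  (I1 outputs flow p/I1)
bond 4 →J1  (J1 flow already set via bond 2)

bond 0 |J1
bond 1 |J1
bond 2 |I1
bond 3 |J1
bond 4 |J1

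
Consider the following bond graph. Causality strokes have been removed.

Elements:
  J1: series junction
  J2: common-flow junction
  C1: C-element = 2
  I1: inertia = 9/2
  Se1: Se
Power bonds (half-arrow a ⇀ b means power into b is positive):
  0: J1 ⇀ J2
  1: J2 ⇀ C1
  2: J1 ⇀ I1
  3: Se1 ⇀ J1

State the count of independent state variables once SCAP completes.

2  (C1, I1 all integral)

b3 stroke at J1  (source Se1 imposes e)
b1 stroke at J2  (C1: C, integral causality)
b0 stroke at J1  (only one flow-in slot at J2)
b2 stroke at I1  (closing 1-jn rule on J1)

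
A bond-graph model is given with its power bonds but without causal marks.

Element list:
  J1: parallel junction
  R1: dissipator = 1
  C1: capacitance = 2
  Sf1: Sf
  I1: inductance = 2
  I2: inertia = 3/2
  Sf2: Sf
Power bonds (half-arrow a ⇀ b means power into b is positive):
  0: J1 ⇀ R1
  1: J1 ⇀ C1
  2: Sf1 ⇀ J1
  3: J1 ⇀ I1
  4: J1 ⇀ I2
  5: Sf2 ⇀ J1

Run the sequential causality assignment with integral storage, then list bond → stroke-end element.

b0 |R1
b1 |J1
b2 |Sf1
b3 |I1
b4 |I2
b5 |Sf2

b2 stroke at Sf1  (Sf1 (Sf) sets flow on bond)
b5 stroke at Sf2  (Sf2 (Sf) sets flow on bond)
b1 stroke at J1  (C1 outputs effort q/C1)
b0 stroke at R1  (0-jn J1 has e-setter on 1)
b3 stroke at I1  (J1 effort already set via bond 1)
b4 stroke at I2  (J1 effort already set via bond 1)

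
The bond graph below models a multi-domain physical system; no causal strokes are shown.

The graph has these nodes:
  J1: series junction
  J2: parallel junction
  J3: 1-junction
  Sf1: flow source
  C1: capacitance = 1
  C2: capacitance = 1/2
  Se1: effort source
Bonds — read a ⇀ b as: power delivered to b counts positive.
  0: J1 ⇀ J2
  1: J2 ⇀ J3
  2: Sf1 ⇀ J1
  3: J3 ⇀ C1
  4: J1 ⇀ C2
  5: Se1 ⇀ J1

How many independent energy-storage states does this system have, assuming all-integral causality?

#2 |Sf1  (Sf1: flow source, stroke at near end)
#5 |J1  (source Se1 imposes e)
#0 |J1  (J1: bond 2 brought flow, rest push out)
#4 |J1  (1-jn J1 has f-setter on 2)
#1 |J2  (closing 0-jn rule on J2)
#3 |J3  (J3: bond 1 brought flow, rest push out)

2  (C1, C2 all integral)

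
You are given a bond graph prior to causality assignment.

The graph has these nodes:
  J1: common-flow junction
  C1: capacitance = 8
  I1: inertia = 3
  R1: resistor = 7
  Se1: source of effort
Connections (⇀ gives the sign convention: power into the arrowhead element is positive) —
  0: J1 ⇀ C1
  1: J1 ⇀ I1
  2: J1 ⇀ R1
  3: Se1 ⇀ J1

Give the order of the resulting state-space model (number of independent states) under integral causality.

2  (C1, I1 all integral)

#3 →J1  (Se1 (Se) sets effort on bond)
#0 →J1  (C1: C, integral causality)
#1 →I1  (I1 integral (f out))
#2 →J1  (1-jn J1 has f-setter on 1)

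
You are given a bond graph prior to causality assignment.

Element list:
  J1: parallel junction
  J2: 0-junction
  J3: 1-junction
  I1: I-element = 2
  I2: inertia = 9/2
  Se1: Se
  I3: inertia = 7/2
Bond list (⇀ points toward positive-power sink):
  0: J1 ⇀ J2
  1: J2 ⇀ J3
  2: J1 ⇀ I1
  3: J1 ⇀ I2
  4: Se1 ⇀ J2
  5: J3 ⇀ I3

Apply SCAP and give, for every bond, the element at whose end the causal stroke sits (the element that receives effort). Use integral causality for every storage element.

#4 stroke→J2  (Se1: effort source, stroke at far end)
#0 stroke→J1  (common-e at J2 fixed by 4)
#1 stroke→J3  (J2: bond 4 brought effort, rest push out)
#5 stroke→I3  (only one flow-in slot at J3)
#2 stroke→I1  (J1 effort already set via bond 0)
#3 stroke→I2  (common-e at J1 fixed by 0)

bond 0 →J1
bond 1 →J3
bond 2 →I1
bond 3 →I2
bond 4 →J2
bond 5 →I3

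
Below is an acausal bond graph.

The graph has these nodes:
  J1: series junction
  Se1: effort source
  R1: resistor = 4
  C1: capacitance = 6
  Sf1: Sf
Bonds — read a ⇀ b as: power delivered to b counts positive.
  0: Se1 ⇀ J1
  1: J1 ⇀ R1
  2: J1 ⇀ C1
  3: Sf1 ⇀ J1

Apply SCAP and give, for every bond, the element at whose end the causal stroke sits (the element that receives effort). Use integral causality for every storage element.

b0 |J1
b1 |J1
b2 |J1
b3 |Sf1

β0 stroke→J1  (Se1 (Se) sets effort on bond)
β3 stroke→Sf1  (source Sf1 imposes f)
β1 stroke→J1  (J1: bond 3 brought flow, rest push out)
β2 stroke→J1  (J1: bond 3 brought flow, rest push out)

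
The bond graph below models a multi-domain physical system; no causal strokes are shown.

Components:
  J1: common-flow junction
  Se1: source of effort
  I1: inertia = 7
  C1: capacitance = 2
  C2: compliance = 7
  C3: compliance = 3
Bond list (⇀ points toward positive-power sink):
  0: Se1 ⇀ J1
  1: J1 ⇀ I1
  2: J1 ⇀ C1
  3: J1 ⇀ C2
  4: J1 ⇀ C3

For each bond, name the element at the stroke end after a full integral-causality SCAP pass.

β0 |J1
β1 |I1
β2 |J1
β3 |J1
β4 |J1

bond 0 stroke at J1  (source Se1 imposes e)
bond 1 stroke at I1  (I1 integral (f out))
bond 2 stroke at J1  (1-jn J1 has f-setter on 1)
bond 3 stroke at J1  (J1: bond 1 brought flow, rest push out)
bond 4 stroke at J1  (J1 flow already set via bond 1)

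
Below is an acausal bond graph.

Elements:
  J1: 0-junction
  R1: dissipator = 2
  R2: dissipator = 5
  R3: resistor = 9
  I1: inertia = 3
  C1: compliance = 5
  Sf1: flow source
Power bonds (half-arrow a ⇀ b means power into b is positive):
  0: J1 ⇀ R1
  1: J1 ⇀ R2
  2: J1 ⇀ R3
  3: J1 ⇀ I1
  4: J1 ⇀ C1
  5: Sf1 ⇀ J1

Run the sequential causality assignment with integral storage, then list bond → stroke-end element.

bond 0 |R1
bond 1 |R2
bond 2 |R3
bond 3 |I1
bond 4 |J1
bond 5 |Sf1

#5 |Sf1  (Sf1 (Sf) sets flow on bond)
#3 |I1  (prefer integral on I1)
#4 |J1  (C1: C, integral causality)
#0 |R1  (J1: bond 4 brought effort, rest push out)
#1 |R2  (0-jn J1 has e-setter on 4)
#2 |R3  (0-jn J1 has e-setter on 4)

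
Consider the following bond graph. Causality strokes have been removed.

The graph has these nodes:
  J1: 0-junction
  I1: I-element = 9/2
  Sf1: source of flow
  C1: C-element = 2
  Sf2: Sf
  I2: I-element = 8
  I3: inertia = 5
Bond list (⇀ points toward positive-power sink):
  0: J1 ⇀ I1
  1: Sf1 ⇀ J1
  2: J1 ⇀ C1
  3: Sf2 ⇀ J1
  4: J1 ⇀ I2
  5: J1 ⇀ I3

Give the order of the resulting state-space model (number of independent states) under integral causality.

β1 stroke→Sf1  (source Sf1 imposes f)
β3 stroke→Sf2  (source Sf2 imposes f)
β0 stroke→I1  (prefer integral on I1)
β2 stroke→J1  (C1: C, integral causality)
β4 stroke→I2  (J1: bond 2 brought effort, rest push out)
β5 stroke→I3  (J1: bond 2 brought effort, rest push out)

4  (C1, I1, I2, I3 all integral)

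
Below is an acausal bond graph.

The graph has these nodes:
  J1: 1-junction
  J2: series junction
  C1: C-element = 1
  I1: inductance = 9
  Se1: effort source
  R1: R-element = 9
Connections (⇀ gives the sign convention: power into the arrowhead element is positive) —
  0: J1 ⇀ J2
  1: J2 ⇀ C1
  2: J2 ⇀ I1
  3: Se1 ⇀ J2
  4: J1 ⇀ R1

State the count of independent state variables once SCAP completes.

2  (C1, I1 all integral)

bond 3 |J2  (source Se1 imposes e)
bond 1 |J2  (C1 integral (e out))
bond 2 |I1  (I1 outputs flow p/I1)
bond 0 |J2  (J2 flow already set via bond 2)
bond 4 |J1  (common-f at J1 fixed by 0)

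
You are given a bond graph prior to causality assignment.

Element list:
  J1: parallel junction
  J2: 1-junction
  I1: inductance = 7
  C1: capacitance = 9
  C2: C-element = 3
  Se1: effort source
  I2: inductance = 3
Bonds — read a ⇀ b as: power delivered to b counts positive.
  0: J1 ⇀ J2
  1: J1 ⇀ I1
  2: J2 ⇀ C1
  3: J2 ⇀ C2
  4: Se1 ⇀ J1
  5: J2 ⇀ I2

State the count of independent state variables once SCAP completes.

#4 →J1  (Se1: effort source, stroke at far end)
#0 →J2  (J1 effort already set via bond 4)
#1 →I1  (J1: bond 4 brought effort, rest push out)
#2 →J2  (C1 outputs effort q/C1)
#3 →J2  (prefer integral on C2)
#5 →I2  (J2 needs exactly one f-in)

4  (C1, C2, I1, I2 all integral)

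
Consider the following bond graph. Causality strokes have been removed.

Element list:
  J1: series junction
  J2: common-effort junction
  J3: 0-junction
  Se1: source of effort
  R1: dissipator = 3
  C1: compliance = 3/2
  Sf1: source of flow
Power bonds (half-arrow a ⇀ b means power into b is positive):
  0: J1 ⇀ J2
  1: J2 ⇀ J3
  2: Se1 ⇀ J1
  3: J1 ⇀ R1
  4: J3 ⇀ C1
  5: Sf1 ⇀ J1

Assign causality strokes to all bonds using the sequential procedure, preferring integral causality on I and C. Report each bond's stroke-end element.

b2 |J1  (Se1: effort source, stroke at far end)
b5 |Sf1  (source Sf1 imposes f)
b0 |J1  (J1: bond 5 brought flow, rest push out)
b3 |J1  (1-jn J1 has f-setter on 5)
b1 |J2  (only one effort-in slot at J2)
b4 |J3  (J3 needs exactly one e-in)

bond 0 |J1
bond 1 |J2
bond 2 |J1
bond 3 |J1
bond 4 |J3
bond 5 |Sf1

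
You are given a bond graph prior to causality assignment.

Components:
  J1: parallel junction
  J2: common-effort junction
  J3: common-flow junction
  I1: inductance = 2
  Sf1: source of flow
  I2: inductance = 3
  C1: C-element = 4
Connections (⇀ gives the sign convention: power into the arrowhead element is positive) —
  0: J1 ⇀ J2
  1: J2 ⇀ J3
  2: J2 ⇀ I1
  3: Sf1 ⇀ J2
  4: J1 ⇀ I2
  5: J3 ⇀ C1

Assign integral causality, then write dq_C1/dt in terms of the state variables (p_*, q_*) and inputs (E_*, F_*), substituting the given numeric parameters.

dq_C1/dt = F_Sf1 - p_I1/2 - p_I2/3

bond 3 →Sf1  (Sf1 fixes flow; stroke at Sf1)
bond 2 →I1  (prefer integral on I1)
bond 4 →I2  (I2 outputs flow p/I2)
bond 0 →J1  (closing 0-jn rule on J1)
bond 1 →J2  (J2 needs exactly one e-in)
bond 5 →J3  (common-f at J3 fixed by 1)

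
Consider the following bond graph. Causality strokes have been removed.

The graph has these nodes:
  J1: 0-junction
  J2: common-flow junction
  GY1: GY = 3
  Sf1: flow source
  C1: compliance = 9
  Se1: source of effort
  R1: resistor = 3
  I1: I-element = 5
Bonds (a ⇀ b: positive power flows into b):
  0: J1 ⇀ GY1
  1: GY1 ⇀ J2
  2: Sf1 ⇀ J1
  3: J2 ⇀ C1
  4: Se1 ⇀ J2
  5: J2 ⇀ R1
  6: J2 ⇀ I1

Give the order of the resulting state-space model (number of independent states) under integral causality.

bond 2 →Sf1  (Sf1: flow source, stroke at near end)
bond 4 →J2  (Se1 (Se) sets effort on bond)
bond 0 →J1  (J1 needs exactly one e-in)
bond 1 →J2  (GY1 both-in/both-out from 0)
bond 3 →J2  (prefer integral on C1)
bond 6 →I1  (I1 integral (f out))
bond 5 →J2  (1-jn J2 has f-setter on 6)

2  (C1, I1 all integral)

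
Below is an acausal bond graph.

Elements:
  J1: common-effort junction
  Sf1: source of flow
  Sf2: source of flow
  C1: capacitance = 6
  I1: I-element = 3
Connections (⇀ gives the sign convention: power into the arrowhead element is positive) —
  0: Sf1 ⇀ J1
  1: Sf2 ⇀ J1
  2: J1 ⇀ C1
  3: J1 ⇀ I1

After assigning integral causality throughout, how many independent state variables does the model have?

#0 |Sf1  (Sf1: flow source, stroke at near end)
#1 |Sf2  (source Sf2 imposes f)
#2 |J1  (prefer integral on C1)
#3 |I1  (0-jn J1 has e-setter on 2)

2  (C1, I1 all integral)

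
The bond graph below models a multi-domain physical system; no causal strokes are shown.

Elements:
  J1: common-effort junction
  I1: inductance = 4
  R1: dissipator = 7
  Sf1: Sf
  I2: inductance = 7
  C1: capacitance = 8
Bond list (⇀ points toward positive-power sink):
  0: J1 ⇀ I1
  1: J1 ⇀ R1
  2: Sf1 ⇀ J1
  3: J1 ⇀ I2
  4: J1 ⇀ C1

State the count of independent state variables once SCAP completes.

3  (C1, I1, I2 all integral)

β2 |Sf1  (Sf1 fixes flow; stroke at Sf1)
β0 |I1  (I1: I, integral causality)
β3 |I2  (I2 outputs flow p/I2)
β4 |J1  (C1 integral (e out))
β1 |R1  (J1: bond 4 brought effort, rest push out)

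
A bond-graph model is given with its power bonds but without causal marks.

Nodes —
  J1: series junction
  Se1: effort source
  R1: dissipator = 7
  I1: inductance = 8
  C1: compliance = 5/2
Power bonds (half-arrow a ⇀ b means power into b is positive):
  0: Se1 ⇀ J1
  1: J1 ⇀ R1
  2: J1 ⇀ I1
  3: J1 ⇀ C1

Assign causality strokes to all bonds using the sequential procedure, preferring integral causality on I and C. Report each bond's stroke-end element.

b0 →J1
b1 →J1
b2 →I1
b3 →J1

bond 0 |J1  (Se1 (Se) sets effort on bond)
bond 2 |I1  (I1 outputs flow p/I1)
bond 1 |J1  (1-jn J1 has f-setter on 2)
bond 3 |J1  (common-f at J1 fixed by 2)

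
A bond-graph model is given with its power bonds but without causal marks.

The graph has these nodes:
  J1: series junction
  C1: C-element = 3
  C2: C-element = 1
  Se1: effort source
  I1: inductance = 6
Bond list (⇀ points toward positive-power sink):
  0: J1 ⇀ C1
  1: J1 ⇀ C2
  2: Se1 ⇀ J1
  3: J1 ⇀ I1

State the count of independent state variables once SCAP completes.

b2 stroke at J1  (Se1 fixes effort; stroke away)
b0 stroke at J1  (C1 outputs effort q/C1)
b1 stroke at J1  (C2 integral (e out))
b3 stroke at I1  (J1 needs exactly one f-in)

3  (C1, C2, I1 all integral)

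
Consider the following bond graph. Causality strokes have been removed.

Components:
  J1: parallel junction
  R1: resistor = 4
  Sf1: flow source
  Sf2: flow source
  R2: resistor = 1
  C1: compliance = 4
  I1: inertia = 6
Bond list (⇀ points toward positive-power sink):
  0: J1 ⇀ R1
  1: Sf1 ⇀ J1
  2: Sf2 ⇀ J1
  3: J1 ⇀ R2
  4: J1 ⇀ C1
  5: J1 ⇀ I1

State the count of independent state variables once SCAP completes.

2  (C1, I1 all integral)

b1 →Sf1  (Sf1: flow source, stroke at near end)
b2 →Sf2  (source Sf2 imposes f)
b4 →J1  (C1: C, integral causality)
b0 →R1  (J1 effort already set via bond 4)
b3 →R2  (J1: bond 4 brought effort, rest push out)
b5 →I1  (J1: bond 4 brought effort, rest push out)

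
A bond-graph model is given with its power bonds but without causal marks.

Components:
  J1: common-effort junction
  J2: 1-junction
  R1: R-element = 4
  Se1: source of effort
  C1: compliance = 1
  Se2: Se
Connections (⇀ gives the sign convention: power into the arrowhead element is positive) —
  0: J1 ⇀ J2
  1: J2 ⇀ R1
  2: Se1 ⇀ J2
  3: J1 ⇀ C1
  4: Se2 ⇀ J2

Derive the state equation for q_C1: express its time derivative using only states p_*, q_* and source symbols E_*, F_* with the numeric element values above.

bond 2 |J2  (Se1: effort source, stroke at far end)
bond 4 |J2  (Se2: effort source, stroke at far end)
bond 3 |J1  (C1 outputs effort q/C1)
bond 0 |J2  (J1 effort already set via bond 3)
bond 1 |R1  (J2: last free bond brings flow in)

dq_C1/dt = -E_Se1/4 - E_Se2/4 - q_C1/4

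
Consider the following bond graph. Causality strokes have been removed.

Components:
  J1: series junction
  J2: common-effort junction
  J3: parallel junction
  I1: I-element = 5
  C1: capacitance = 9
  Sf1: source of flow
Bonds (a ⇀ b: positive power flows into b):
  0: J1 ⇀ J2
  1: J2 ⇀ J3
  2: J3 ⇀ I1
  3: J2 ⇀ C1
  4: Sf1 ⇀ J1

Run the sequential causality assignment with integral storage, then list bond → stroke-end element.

b0 stroke at J1
b1 stroke at J3
b2 stroke at I1
b3 stroke at J2
b4 stroke at Sf1

β4 →Sf1  (Sf1 (Sf) sets flow on bond)
β0 →J1  (common-f at J1 fixed by 4)
β2 →I1  (prefer integral on I1)
β1 →J3  (only one effort-in slot at J3)
β3 →J2  (only one effort-in slot at J2)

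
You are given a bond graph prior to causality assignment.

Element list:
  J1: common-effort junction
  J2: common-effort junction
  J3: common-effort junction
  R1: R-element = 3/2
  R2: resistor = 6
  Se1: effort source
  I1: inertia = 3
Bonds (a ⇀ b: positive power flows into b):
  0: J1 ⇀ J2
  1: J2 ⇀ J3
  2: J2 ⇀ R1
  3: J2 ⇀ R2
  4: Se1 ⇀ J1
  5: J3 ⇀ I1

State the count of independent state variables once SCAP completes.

1  (I1 all integral)

bond 4 |J1  (Se1 fixes effort; stroke away)
bond 0 |J2  (J1 effort already set via bond 4)
bond 1 |J3  (0-jn J2 has e-setter on 0)
bond 2 |R1  (J2: bond 0 brought effort, rest push out)
bond 3 |R2  (J2 effort already set via bond 0)
bond 5 |I1  (0-jn J3 has e-setter on 1)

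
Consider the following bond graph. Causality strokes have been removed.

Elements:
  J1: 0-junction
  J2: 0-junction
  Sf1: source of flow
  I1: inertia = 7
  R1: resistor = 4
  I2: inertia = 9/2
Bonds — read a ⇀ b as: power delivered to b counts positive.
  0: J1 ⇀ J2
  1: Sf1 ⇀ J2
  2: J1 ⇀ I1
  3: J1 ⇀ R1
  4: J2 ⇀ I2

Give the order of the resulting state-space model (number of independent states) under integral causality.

2  (I1, I2 all integral)

β1 stroke→Sf1  (Sf1 fixes flow; stroke at Sf1)
β2 stroke→I1  (I1 outputs flow p/I1)
β4 stroke→I2  (I2 outputs flow p/I2)
β0 stroke→J2  (closing 0-jn rule on J2)
β3 stroke→J1  (J1: last free bond brings effort in)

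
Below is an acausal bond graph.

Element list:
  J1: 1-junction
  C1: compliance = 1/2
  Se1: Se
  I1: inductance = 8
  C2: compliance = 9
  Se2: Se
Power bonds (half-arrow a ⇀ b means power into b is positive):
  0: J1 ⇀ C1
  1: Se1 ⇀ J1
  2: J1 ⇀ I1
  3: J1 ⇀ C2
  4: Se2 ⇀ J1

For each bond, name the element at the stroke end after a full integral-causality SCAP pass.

bond 0 stroke→J1
bond 1 stroke→J1
bond 2 stroke→I1
bond 3 stroke→J1
bond 4 stroke→J1

#1 stroke at J1  (Se1: effort source, stroke at far end)
#4 stroke at J1  (source Se2 imposes e)
#0 stroke at J1  (C1 integral (e out))
#2 stroke at I1  (I1 integral (f out))
#3 stroke at J1  (J1 flow already set via bond 2)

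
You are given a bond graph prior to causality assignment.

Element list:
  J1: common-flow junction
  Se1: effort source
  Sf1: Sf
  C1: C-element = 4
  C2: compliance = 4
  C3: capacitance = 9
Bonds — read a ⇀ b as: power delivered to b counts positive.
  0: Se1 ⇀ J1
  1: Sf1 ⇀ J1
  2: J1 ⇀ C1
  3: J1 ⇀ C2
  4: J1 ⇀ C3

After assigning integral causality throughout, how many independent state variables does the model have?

3  (C1, C2, C3 all integral)

bond 0 stroke→J1  (Se1: effort source, stroke at far end)
bond 1 stroke→Sf1  (Sf1: flow source, stroke at near end)
bond 2 stroke→J1  (1-jn J1 has f-setter on 1)
bond 3 stroke→J1  (J1 flow already set via bond 1)
bond 4 stroke→J1  (common-f at J1 fixed by 1)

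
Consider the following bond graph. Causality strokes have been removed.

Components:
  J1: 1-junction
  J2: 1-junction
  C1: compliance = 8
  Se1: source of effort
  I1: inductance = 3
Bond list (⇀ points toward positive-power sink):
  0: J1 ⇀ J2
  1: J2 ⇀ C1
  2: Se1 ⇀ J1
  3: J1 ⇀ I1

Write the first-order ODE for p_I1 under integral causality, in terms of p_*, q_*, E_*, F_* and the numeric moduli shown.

dp_I1/dt = E_Se1 - q_C1/8

b2 →J1  (Se1: effort source, stroke at far end)
b1 →J2  (C1 integral (e out))
b0 →J1  (only one flow-in slot at J2)
b3 →I1  (closing 1-jn rule on J1)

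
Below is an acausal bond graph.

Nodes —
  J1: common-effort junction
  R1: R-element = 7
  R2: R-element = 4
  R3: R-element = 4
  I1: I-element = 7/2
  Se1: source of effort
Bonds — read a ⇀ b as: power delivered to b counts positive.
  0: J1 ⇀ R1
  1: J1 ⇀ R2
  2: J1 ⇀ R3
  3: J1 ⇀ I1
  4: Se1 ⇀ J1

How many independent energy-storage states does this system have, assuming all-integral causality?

β4 stroke at J1  (Se1 fixes effort; stroke away)
β0 stroke at R1  (J1: bond 4 brought effort, rest push out)
β1 stroke at R2  (J1 effort already set via bond 4)
β2 stroke at R3  (common-e at J1 fixed by 4)
β3 stroke at I1  (0-jn J1 has e-setter on 4)

1  (I1 all integral)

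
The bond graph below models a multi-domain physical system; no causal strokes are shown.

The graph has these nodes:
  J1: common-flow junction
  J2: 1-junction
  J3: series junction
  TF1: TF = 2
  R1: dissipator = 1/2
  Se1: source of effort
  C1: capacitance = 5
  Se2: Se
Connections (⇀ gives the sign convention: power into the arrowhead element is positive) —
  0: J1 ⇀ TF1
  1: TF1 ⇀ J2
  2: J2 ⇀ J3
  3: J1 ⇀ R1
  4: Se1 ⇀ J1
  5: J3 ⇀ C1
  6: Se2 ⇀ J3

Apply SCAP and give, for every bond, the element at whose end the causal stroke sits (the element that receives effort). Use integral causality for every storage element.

bond 0 stroke→J1
bond 1 stroke→TF1
bond 2 stroke→J2
bond 3 stroke→R1
bond 4 stroke→J1
bond 5 stroke→J3
bond 6 stroke→J3

#4 |J1  (Se1: effort source, stroke at far end)
#6 |J3  (Se2: effort source, stroke at far end)
#5 |J3  (C1 outputs effort q/C1)
#2 |J2  (J3 needs exactly one f-in)
#1 |TF1  (J2 needs exactly one f-in)
#0 |J1  (TF1 one-in-one-out from 1)
#3 |R1  (only one flow-in slot at J1)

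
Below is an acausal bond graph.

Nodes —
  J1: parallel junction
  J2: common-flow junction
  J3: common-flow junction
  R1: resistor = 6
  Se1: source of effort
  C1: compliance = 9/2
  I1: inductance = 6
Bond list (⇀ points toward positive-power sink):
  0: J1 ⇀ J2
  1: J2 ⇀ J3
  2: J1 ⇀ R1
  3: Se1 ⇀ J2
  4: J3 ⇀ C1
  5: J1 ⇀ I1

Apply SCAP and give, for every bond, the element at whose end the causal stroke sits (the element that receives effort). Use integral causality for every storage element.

bond 3 →J2  (Se1 (Se) sets effort on bond)
bond 4 →J3  (C1 integral (e out))
bond 1 →J2  (closing 1-jn rule on J3)
bond 0 →J1  (only one flow-in slot at J2)
bond 2 →R1  (J1: bond 0 brought effort, rest push out)
bond 5 →I1  (0-jn J1 has e-setter on 0)

#0 →J1
#1 →J2
#2 →R1
#3 →J2
#4 →J3
#5 →I1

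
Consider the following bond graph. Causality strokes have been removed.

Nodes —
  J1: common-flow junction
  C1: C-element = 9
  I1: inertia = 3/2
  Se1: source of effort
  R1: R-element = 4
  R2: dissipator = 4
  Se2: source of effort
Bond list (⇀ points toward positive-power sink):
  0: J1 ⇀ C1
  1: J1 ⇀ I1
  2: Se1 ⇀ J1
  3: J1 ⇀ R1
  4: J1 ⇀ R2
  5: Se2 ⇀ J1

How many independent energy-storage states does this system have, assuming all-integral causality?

β2 stroke at J1  (Se1 (Se) sets effort on bond)
β5 stroke at J1  (Se2: effort source, stroke at far end)
β0 stroke at J1  (C1 outputs effort q/C1)
β1 stroke at I1  (prefer integral on I1)
β3 stroke at J1  (common-f at J1 fixed by 1)
β4 stroke at J1  (J1 flow already set via bond 1)

2  (C1, I1 all integral)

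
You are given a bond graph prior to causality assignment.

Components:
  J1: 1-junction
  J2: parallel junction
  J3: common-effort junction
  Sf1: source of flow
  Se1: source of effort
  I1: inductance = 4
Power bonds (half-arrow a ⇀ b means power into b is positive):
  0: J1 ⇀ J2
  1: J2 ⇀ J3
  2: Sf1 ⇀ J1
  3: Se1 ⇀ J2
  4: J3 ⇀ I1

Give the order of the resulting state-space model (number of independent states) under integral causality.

1  (I1 all integral)

b2 |Sf1  (source Sf1 imposes f)
b3 |J2  (Se1: effort source, stroke at far end)
b0 |J1  (1-jn J1 has f-setter on 2)
b1 |J3  (J2: bond 3 brought effort, rest push out)
b4 |I1  (common-e at J3 fixed by 1)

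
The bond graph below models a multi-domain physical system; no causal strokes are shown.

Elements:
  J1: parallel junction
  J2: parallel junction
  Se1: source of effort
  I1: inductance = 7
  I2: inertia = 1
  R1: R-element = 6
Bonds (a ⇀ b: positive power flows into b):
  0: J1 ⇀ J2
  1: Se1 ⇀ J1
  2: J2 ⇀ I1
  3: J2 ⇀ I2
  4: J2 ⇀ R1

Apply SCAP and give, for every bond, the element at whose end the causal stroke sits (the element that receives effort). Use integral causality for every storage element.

b1 stroke at J1  (source Se1 imposes e)
b0 stroke at J2  (common-e at J1 fixed by 1)
b2 stroke at I1  (common-e at J2 fixed by 0)
b3 stroke at I2  (J2 effort already set via bond 0)
b4 stroke at R1  (common-e at J2 fixed by 0)

b0 →J2
b1 →J1
b2 →I1
b3 →I2
b4 →R1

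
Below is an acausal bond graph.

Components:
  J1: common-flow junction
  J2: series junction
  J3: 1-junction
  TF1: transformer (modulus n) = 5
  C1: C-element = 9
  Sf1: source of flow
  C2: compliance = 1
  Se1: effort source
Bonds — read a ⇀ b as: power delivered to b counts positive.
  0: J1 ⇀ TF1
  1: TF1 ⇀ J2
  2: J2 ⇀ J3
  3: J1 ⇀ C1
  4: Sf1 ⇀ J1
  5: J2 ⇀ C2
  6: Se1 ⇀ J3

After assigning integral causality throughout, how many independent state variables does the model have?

#4 stroke→Sf1  (Sf1: flow source, stroke at near end)
#6 stroke→J3  (Se1: effort source, stroke at far end)
#0 stroke→J1  (J1: bond 4 brought flow, rest push out)
#3 stroke→J1  (J1: bond 4 brought flow, rest push out)
#2 stroke→J2  (J3 needs exactly one f-in)
#1 stroke→TF1  (TF1 one-in-one-out from 0)
#5 stroke→J2  (J2: bond 1 brought flow, rest push out)

2  (C1, C2 all integral)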